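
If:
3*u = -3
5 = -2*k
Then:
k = -5/2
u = -1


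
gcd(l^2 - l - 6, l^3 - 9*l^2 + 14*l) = 1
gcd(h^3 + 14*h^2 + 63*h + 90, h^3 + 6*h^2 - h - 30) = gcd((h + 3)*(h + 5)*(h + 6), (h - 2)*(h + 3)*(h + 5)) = h^2 + 8*h + 15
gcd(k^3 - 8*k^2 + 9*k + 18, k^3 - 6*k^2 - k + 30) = k - 3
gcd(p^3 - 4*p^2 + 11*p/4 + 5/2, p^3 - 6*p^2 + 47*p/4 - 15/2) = p^2 - 9*p/2 + 5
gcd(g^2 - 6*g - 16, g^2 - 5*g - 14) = g + 2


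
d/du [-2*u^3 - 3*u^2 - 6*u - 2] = -6*u^2 - 6*u - 6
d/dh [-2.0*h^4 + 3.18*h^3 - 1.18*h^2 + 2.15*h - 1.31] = -8.0*h^3 + 9.54*h^2 - 2.36*h + 2.15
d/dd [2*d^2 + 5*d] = 4*d + 5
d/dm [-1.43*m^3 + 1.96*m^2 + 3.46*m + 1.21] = -4.29*m^2 + 3.92*m + 3.46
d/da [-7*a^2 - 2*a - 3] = -14*a - 2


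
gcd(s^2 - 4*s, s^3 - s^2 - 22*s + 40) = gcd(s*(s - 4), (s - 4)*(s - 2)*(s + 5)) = s - 4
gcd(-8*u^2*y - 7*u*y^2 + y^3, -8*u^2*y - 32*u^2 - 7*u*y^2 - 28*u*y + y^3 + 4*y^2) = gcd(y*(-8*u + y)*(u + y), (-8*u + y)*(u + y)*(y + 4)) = -8*u^2 - 7*u*y + y^2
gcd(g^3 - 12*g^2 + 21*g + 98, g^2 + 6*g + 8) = g + 2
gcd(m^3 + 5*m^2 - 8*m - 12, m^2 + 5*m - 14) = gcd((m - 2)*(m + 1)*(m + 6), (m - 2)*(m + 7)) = m - 2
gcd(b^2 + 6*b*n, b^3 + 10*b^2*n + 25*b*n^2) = b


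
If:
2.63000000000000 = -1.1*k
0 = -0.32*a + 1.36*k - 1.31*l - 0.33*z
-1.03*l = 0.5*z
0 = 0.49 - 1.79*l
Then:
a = -10.70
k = -2.39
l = 0.27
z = -0.56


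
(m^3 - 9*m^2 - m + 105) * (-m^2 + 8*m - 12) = -m^5 + 17*m^4 - 83*m^3 - 5*m^2 + 852*m - 1260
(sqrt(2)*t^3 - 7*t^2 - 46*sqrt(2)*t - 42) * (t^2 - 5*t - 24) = sqrt(2)*t^5 - 5*sqrt(2)*t^4 - 7*t^4 - 70*sqrt(2)*t^3 + 35*t^3 + 126*t^2 + 230*sqrt(2)*t^2 + 210*t + 1104*sqrt(2)*t + 1008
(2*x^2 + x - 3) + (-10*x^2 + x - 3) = -8*x^2 + 2*x - 6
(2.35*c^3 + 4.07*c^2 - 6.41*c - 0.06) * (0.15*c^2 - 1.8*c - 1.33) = 0.3525*c^5 - 3.6195*c^4 - 11.413*c^3 + 6.1159*c^2 + 8.6333*c + 0.0798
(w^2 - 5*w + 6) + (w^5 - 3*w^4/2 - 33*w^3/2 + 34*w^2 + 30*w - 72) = w^5 - 3*w^4/2 - 33*w^3/2 + 35*w^2 + 25*w - 66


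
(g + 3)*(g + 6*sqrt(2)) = g^2 + 3*g + 6*sqrt(2)*g + 18*sqrt(2)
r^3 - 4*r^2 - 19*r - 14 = (r - 7)*(r + 1)*(r + 2)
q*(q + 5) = q^2 + 5*q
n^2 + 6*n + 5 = (n + 1)*(n + 5)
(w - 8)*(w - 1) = w^2 - 9*w + 8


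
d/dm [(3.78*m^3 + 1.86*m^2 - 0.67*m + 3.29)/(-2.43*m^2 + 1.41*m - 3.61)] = (-9.1854*m^4 + 10.6596*m^3 - 39.9429*m^2 + 2.5602*m - 2.2202)/(5.9049*m^4 - 6.8526*m^3 + 19.5327*m^2 - 10.1802*m + 13.0321)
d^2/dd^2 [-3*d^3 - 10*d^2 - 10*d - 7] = -18*d - 20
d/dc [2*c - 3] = 2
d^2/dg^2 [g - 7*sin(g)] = 7*sin(g)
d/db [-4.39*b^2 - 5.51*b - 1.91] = -8.78*b - 5.51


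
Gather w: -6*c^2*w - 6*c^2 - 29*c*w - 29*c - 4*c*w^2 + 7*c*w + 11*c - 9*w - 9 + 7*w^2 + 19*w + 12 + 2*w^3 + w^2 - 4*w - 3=-6*c^2 - 18*c + 2*w^3 + w^2*(8 - 4*c) + w*(-6*c^2 - 22*c + 6)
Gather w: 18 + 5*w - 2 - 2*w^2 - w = -2*w^2 + 4*w + 16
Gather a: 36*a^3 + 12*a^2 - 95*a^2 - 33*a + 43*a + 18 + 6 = 36*a^3 - 83*a^2 + 10*a + 24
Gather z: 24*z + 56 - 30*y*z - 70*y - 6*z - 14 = -70*y + z*(18 - 30*y) + 42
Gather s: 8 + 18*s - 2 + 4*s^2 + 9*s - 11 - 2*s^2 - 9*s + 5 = 2*s^2 + 18*s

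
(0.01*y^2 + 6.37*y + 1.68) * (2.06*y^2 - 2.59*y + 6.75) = 0.0206*y^4 + 13.0963*y^3 - 12.97*y^2 + 38.6463*y + 11.34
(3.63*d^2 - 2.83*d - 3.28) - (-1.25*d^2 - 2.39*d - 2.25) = 4.88*d^2 - 0.44*d - 1.03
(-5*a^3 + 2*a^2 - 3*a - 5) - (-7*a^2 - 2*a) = -5*a^3 + 9*a^2 - a - 5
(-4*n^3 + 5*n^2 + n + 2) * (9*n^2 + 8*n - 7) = -36*n^5 + 13*n^4 + 77*n^3 - 9*n^2 + 9*n - 14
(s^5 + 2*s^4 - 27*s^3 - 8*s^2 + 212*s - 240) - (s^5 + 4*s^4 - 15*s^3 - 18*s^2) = -2*s^4 - 12*s^3 + 10*s^2 + 212*s - 240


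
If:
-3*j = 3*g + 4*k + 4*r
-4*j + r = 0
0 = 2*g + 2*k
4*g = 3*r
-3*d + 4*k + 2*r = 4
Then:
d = -4/3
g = 0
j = 0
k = 0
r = 0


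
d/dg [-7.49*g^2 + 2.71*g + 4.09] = 2.71 - 14.98*g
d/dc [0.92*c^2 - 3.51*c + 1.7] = 1.84*c - 3.51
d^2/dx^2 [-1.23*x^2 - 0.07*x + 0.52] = -2.46000000000000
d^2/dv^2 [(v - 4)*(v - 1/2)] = 2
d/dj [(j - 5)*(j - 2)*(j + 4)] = 3*j^2 - 6*j - 18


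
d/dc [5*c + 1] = 5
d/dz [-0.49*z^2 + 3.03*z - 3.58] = 3.03 - 0.98*z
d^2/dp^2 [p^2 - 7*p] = 2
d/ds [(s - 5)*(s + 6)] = 2*s + 1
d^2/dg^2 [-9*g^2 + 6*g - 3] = -18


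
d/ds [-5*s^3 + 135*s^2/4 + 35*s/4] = -15*s^2 + 135*s/2 + 35/4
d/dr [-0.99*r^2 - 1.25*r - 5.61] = -1.98*r - 1.25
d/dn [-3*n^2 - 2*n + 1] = -6*n - 2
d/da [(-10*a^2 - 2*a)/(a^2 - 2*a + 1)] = 2*(11*a + 1)/(a^3 - 3*a^2 + 3*a - 1)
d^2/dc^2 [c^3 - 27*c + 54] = 6*c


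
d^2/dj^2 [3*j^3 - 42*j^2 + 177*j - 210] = 18*j - 84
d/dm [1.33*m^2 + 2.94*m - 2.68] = 2.66*m + 2.94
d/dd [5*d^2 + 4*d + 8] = 10*d + 4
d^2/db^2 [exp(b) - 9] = exp(b)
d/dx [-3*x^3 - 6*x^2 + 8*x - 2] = -9*x^2 - 12*x + 8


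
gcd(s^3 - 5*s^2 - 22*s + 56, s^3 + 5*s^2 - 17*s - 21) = 1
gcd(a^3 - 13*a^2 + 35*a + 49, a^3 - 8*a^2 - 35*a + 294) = a^2 - 14*a + 49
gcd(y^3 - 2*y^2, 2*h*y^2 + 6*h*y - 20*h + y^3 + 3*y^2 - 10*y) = y - 2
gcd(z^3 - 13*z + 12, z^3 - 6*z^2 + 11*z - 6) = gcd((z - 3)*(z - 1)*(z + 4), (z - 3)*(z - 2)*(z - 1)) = z^2 - 4*z + 3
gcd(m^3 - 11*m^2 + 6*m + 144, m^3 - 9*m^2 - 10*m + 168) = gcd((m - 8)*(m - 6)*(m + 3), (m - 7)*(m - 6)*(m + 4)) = m - 6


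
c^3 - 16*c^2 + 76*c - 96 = (c - 8)*(c - 6)*(c - 2)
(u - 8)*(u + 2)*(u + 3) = u^3 - 3*u^2 - 34*u - 48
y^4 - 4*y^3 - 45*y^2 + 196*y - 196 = (y - 7)*(y - 2)^2*(y + 7)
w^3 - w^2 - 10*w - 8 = (w - 4)*(w + 1)*(w + 2)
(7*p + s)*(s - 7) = 7*p*s - 49*p + s^2 - 7*s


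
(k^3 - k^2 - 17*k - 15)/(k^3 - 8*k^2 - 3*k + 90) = (k + 1)/(k - 6)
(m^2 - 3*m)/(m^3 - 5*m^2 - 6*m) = (3 - m)/(-m^2 + 5*m + 6)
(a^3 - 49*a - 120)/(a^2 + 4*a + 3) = (a^2 - 3*a - 40)/(a + 1)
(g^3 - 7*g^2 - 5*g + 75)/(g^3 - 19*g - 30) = (g - 5)/(g + 2)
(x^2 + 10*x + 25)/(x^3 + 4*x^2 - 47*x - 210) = (x + 5)/(x^2 - x - 42)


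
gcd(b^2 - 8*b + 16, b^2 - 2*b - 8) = b - 4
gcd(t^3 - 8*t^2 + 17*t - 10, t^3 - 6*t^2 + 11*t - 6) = t^2 - 3*t + 2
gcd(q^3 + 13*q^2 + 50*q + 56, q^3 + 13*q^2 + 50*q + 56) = q^3 + 13*q^2 + 50*q + 56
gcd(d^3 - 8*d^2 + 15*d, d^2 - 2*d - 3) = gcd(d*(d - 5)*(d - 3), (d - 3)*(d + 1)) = d - 3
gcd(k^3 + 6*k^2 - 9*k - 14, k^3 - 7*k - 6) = k + 1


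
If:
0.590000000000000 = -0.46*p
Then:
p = -1.28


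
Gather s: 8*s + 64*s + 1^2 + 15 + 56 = 72*s + 72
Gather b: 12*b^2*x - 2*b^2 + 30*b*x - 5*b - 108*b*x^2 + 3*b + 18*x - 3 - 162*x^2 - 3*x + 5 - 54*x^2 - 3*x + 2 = b^2*(12*x - 2) + b*(-108*x^2 + 30*x - 2) - 216*x^2 + 12*x + 4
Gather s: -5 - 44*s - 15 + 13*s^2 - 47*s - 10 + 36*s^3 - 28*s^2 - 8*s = 36*s^3 - 15*s^2 - 99*s - 30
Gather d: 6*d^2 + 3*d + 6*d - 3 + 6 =6*d^2 + 9*d + 3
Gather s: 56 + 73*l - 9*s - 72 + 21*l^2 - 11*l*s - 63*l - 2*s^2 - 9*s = 21*l^2 + 10*l - 2*s^2 + s*(-11*l - 18) - 16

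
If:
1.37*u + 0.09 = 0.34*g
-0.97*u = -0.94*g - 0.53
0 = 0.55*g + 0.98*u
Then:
No Solution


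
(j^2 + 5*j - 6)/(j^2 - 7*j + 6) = (j + 6)/(j - 6)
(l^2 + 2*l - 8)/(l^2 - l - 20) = (l - 2)/(l - 5)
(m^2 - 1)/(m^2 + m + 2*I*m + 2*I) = (m - 1)/(m + 2*I)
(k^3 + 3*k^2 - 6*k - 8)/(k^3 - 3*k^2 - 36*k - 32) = (k - 2)/(k - 8)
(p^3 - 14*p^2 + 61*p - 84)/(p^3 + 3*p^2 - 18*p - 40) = (p^2 - 10*p + 21)/(p^2 + 7*p + 10)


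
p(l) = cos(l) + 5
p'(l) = -sin(l)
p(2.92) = 4.02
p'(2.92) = -0.22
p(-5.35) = 5.60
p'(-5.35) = -0.80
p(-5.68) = 5.82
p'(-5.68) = -0.57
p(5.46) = 5.68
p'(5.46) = 0.73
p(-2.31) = 4.33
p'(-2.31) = 0.74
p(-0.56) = 5.85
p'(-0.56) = 0.53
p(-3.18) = 4.00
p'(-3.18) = -0.04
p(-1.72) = 4.85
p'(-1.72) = 0.99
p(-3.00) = 4.01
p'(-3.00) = 0.14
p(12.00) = 5.84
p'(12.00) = 0.54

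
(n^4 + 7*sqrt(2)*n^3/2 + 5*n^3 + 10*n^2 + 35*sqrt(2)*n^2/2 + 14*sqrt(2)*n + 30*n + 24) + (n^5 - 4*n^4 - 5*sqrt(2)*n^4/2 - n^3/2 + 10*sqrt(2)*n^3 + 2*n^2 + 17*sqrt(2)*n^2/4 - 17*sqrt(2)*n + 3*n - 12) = n^5 - 5*sqrt(2)*n^4/2 - 3*n^4 + 9*n^3/2 + 27*sqrt(2)*n^3/2 + 12*n^2 + 87*sqrt(2)*n^2/4 - 3*sqrt(2)*n + 33*n + 12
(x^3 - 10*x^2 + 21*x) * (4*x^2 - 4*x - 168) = 4*x^5 - 44*x^4 - 44*x^3 + 1596*x^2 - 3528*x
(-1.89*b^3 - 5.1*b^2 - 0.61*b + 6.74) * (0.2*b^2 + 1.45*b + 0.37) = -0.378*b^5 - 3.7605*b^4 - 8.2163*b^3 - 1.4235*b^2 + 9.5473*b + 2.4938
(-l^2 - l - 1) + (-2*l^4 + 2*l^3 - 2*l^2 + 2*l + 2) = -2*l^4 + 2*l^3 - 3*l^2 + l + 1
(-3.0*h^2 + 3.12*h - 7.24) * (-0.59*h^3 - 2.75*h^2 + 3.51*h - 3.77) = 1.77*h^5 + 6.4092*h^4 - 14.8384*h^3 + 42.1712*h^2 - 37.1748*h + 27.2948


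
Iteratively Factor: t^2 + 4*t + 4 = (t + 2)*(t + 2)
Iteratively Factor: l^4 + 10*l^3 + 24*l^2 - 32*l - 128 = (l + 4)*(l^3 + 6*l^2 - 32) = (l + 4)^2*(l^2 + 2*l - 8) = (l - 2)*(l + 4)^2*(l + 4)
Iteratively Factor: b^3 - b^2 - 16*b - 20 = (b - 5)*(b^2 + 4*b + 4) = (b - 5)*(b + 2)*(b + 2)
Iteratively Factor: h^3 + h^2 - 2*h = (h + 2)*(h^2 - h) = h*(h + 2)*(h - 1)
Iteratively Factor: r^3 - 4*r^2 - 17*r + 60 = (r - 5)*(r^2 + r - 12) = (r - 5)*(r + 4)*(r - 3)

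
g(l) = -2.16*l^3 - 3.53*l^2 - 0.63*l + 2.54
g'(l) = -6.48*l^2 - 7.06*l - 0.63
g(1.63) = -17.22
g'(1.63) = -29.35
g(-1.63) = 3.54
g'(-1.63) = -6.34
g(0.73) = -0.64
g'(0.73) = -9.24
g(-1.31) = 2.16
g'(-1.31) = -2.50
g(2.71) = -68.08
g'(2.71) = -67.35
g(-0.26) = 2.50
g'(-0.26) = 0.77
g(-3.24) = 40.99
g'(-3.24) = -45.78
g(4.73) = -308.00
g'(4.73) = -179.00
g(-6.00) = 345.80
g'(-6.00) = -191.55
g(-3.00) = 30.98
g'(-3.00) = -37.77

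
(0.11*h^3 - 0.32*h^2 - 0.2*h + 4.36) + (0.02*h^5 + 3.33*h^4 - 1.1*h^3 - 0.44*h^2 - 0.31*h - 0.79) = 0.02*h^5 + 3.33*h^4 - 0.99*h^3 - 0.76*h^2 - 0.51*h + 3.57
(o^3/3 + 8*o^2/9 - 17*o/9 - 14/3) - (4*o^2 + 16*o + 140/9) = o^3/3 - 28*o^2/9 - 161*o/9 - 182/9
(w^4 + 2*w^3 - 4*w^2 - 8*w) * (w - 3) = w^5 - w^4 - 10*w^3 + 4*w^2 + 24*w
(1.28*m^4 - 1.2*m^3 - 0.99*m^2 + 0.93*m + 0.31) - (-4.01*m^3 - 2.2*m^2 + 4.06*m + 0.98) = 1.28*m^4 + 2.81*m^3 + 1.21*m^2 - 3.13*m - 0.67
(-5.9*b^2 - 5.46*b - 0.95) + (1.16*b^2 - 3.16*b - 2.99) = -4.74*b^2 - 8.62*b - 3.94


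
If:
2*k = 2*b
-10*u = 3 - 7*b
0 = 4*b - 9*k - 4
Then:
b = -4/5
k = -4/5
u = -43/50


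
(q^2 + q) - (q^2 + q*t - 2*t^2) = -q*t + q + 2*t^2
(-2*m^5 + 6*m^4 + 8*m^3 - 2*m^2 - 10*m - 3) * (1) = -2*m^5 + 6*m^4 + 8*m^3 - 2*m^2 - 10*m - 3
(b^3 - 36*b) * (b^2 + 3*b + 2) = b^5 + 3*b^4 - 34*b^3 - 108*b^2 - 72*b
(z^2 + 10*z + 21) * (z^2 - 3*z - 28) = z^4 + 7*z^3 - 37*z^2 - 343*z - 588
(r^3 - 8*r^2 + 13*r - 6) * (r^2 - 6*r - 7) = r^5 - 14*r^4 + 54*r^3 - 28*r^2 - 55*r + 42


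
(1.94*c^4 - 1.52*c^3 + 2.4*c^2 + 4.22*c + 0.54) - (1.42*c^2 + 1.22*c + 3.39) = 1.94*c^4 - 1.52*c^3 + 0.98*c^2 + 3.0*c - 2.85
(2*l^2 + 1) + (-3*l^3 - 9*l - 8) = -3*l^3 + 2*l^2 - 9*l - 7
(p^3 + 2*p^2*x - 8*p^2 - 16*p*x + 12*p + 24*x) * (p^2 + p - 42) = p^5 + 2*p^4*x - 7*p^4 - 14*p^3*x - 38*p^3 - 76*p^2*x + 348*p^2 + 696*p*x - 504*p - 1008*x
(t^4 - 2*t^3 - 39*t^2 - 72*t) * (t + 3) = t^5 + t^4 - 45*t^3 - 189*t^2 - 216*t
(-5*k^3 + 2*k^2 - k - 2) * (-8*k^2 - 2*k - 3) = 40*k^5 - 6*k^4 + 19*k^3 + 12*k^2 + 7*k + 6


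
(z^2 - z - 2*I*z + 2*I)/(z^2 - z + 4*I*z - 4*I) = (z - 2*I)/(z + 4*I)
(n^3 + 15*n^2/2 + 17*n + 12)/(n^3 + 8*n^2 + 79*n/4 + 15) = 2*(n + 2)/(2*n + 5)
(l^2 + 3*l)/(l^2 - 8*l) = (l + 3)/(l - 8)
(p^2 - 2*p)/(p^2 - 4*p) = (p - 2)/(p - 4)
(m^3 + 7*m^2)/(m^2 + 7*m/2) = 2*m*(m + 7)/(2*m + 7)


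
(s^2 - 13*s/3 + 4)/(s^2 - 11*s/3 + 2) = (3*s - 4)/(3*s - 2)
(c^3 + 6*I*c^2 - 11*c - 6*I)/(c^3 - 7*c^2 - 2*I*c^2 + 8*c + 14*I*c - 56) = (c^2 + 4*I*c - 3)/(c^2 - c*(7 + 4*I) + 28*I)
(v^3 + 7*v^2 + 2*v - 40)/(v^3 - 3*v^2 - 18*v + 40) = (v + 5)/(v - 5)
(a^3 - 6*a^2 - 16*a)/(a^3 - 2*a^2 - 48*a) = (a + 2)/(a + 6)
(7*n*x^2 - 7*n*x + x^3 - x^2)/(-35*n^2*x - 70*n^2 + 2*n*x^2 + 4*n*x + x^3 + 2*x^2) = x*(x - 1)/(-5*n*x - 10*n + x^2 + 2*x)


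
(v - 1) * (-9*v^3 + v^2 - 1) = -9*v^4 + 10*v^3 - v^2 - v + 1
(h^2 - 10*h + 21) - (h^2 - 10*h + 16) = 5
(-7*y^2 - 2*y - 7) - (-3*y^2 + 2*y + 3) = -4*y^2 - 4*y - 10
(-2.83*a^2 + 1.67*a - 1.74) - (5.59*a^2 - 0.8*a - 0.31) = -8.42*a^2 + 2.47*a - 1.43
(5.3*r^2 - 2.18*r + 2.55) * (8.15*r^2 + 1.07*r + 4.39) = 43.195*r^4 - 12.096*r^3 + 41.7169*r^2 - 6.8417*r + 11.1945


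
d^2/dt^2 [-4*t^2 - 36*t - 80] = -8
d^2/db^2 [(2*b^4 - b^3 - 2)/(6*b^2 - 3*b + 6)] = 2*(8*b^6 - 12*b^5 + 30*b^4 - 29*b^3 + 30*b^2 + 6)/(3*(8*b^6 - 12*b^5 + 30*b^4 - 25*b^3 + 30*b^2 - 12*b + 8))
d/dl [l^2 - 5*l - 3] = 2*l - 5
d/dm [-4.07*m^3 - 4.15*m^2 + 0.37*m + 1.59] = -12.21*m^2 - 8.3*m + 0.37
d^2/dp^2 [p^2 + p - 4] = 2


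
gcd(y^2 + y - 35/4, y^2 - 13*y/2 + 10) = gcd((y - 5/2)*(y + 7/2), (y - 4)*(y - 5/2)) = y - 5/2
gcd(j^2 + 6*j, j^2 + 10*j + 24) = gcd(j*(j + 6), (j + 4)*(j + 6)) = j + 6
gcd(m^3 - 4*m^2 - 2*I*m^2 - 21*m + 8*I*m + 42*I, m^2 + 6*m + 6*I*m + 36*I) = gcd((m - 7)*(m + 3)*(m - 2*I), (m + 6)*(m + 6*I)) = 1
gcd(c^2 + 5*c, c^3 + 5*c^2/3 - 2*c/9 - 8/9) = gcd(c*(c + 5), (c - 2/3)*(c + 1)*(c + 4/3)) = 1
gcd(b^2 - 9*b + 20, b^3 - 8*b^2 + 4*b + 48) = b - 4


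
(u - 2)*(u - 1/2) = u^2 - 5*u/2 + 1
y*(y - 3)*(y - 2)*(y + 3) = y^4 - 2*y^3 - 9*y^2 + 18*y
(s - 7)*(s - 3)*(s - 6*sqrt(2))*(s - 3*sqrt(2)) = s^4 - 9*sqrt(2)*s^3 - 10*s^3 + 57*s^2 + 90*sqrt(2)*s^2 - 360*s - 189*sqrt(2)*s + 756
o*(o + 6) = o^2 + 6*o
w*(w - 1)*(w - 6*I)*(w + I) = w^4 - w^3 - 5*I*w^3 + 6*w^2 + 5*I*w^2 - 6*w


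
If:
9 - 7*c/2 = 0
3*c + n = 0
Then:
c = 18/7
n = -54/7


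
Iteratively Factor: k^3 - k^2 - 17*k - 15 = (k - 5)*(k^2 + 4*k + 3) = (k - 5)*(k + 3)*(k + 1)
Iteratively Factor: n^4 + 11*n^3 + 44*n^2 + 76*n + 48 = (n + 2)*(n^3 + 9*n^2 + 26*n + 24) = (n + 2)^2*(n^2 + 7*n + 12) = (n + 2)^2*(n + 3)*(n + 4)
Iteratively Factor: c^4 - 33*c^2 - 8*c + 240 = (c + 4)*(c^3 - 4*c^2 - 17*c + 60) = (c + 4)^2*(c^2 - 8*c + 15) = (c - 3)*(c + 4)^2*(c - 5)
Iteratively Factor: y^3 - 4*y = (y)*(y^2 - 4) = y*(y + 2)*(y - 2)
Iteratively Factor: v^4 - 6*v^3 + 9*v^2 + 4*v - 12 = (v + 1)*(v^3 - 7*v^2 + 16*v - 12) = (v - 2)*(v + 1)*(v^2 - 5*v + 6) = (v - 2)^2*(v + 1)*(v - 3)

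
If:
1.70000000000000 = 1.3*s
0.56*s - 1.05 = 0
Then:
No Solution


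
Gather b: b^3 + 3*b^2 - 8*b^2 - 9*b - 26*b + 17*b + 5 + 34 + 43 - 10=b^3 - 5*b^2 - 18*b + 72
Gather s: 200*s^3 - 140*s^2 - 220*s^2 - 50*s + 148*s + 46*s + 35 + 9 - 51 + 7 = 200*s^3 - 360*s^2 + 144*s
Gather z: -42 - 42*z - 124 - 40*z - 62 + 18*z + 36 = -64*z - 192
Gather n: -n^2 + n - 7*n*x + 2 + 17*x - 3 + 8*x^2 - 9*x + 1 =-n^2 + n*(1 - 7*x) + 8*x^2 + 8*x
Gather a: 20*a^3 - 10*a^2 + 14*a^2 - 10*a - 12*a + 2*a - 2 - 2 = 20*a^3 + 4*a^2 - 20*a - 4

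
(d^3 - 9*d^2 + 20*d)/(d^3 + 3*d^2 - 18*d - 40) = d*(d - 5)/(d^2 + 7*d + 10)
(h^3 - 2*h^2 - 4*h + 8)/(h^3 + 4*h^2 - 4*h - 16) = (h - 2)/(h + 4)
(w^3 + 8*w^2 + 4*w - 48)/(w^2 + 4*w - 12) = w + 4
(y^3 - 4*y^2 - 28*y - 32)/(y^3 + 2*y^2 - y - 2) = (y^2 - 6*y - 16)/(y^2 - 1)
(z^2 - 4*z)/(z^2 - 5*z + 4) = z/(z - 1)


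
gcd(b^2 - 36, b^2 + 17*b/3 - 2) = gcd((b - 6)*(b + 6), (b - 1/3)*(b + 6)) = b + 6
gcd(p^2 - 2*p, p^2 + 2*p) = p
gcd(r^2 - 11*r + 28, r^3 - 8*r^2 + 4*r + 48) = r - 4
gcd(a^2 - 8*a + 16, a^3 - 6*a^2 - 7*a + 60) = a - 4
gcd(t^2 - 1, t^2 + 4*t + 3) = t + 1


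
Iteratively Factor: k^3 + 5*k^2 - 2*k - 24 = (k + 3)*(k^2 + 2*k - 8) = (k - 2)*(k + 3)*(k + 4)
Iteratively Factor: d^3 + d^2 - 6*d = (d)*(d^2 + d - 6) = d*(d - 2)*(d + 3)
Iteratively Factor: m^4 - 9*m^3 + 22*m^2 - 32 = (m - 2)*(m^3 - 7*m^2 + 8*m + 16) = (m - 4)*(m - 2)*(m^2 - 3*m - 4) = (m - 4)*(m - 2)*(m + 1)*(m - 4)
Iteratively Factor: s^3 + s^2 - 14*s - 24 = (s - 4)*(s^2 + 5*s + 6) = (s - 4)*(s + 3)*(s + 2)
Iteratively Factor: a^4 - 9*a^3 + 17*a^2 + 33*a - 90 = (a - 3)*(a^3 - 6*a^2 - a + 30) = (a - 5)*(a - 3)*(a^2 - a - 6) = (a - 5)*(a - 3)^2*(a + 2)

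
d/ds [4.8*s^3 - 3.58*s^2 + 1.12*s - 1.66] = 14.4*s^2 - 7.16*s + 1.12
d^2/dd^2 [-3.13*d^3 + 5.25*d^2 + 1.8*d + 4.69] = 10.5 - 18.78*d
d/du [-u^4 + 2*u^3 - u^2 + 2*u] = -4*u^3 + 6*u^2 - 2*u + 2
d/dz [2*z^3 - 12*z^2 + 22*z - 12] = 6*z^2 - 24*z + 22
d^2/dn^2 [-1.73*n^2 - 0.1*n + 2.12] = -3.46000000000000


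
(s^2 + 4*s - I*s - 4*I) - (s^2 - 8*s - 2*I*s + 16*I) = 12*s + I*s - 20*I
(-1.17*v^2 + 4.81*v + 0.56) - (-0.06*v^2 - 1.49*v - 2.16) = -1.11*v^2 + 6.3*v + 2.72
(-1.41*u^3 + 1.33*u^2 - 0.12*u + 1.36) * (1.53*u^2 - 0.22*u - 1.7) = -2.1573*u^5 + 2.3451*u^4 + 1.9208*u^3 - 0.1538*u^2 - 0.0952*u - 2.312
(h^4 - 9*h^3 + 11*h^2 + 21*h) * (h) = h^5 - 9*h^4 + 11*h^3 + 21*h^2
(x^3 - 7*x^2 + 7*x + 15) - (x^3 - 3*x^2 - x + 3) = -4*x^2 + 8*x + 12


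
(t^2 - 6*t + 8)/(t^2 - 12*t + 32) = (t - 2)/(t - 8)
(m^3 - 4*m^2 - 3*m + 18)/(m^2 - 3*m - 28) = (-m^3 + 4*m^2 + 3*m - 18)/(-m^2 + 3*m + 28)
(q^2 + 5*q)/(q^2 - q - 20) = q*(q + 5)/(q^2 - q - 20)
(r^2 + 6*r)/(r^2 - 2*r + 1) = r*(r + 6)/(r^2 - 2*r + 1)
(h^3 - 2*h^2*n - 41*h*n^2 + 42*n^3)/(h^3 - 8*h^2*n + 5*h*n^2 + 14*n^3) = (h^2 + 5*h*n - 6*n^2)/(h^2 - h*n - 2*n^2)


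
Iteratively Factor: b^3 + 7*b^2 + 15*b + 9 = (b + 3)*(b^2 + 4*b + 3) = (b + 3)^2*(b + 1)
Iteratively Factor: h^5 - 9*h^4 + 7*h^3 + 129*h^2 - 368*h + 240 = (h - 3)*(h^4 - 6*h^3 - 11*h^2 + 96*h - 80) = (h - 3)*(h - 1)*(h^3 - 5*h^2 - 16*h + 80) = (h - 4)*(h - 3)*(h - 1)*(h^2 - h - 20) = (h - 4)*(h - 3)*(h - 1)*(h + 4)*(h - 5)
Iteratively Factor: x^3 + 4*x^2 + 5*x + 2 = (x + 1)*(x^2 + 3*x + 2) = (x + 1)*(x + 2)*(x + 1)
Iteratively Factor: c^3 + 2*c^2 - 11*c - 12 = (c + 4)*(c^2 - 2*c - 3) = (c - 3)*(c + 4)*(c + 1)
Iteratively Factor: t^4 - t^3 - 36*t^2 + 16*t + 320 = (t - 4)*(t^3 + 3*t^2 - 24*t - 80) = (t - 4)*(t + 4)*(t^2 - t - 20) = (t - 5)*(t - 4)*(t + 4)*(t + 4)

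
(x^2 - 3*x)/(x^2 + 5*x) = (x - 3)/(x + 5)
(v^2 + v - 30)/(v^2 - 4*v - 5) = (v + 6)/(v + 1)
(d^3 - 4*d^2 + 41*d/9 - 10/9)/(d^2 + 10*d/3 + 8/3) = (9*d^3 - 36*d^2 + 41*d - 10)/(3*(3*d^2 + 10*d + 8))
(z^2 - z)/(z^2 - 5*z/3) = 3*(z - 1)/(3*z - 5)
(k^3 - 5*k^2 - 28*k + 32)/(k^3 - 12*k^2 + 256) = (k - 1)/(k - 8)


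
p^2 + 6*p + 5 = (p + 1)*(p + 5)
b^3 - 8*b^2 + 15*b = b*(b - 5)*(b - 3)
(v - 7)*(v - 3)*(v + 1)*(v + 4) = v^4 - 5*v^3 - 25*v^2 + 65*v + 84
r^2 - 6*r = r*(r - 6)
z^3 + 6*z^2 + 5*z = z*(z + 1)*(z + 5)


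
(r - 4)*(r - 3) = r^2 - 7*r + 12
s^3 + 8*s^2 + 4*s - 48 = (s - 2)*(s + 4)*(s + 6)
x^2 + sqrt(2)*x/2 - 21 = (x - 3*sqrt(2))*(x + 7*sqrt(2)/2)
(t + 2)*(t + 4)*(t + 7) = t^3 + 13*t^2 + 50*t + 56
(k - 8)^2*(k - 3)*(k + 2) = k^4 - 17*k^3 + 74*k^2 + 32*k - 384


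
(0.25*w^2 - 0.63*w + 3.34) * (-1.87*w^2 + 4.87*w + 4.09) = -0.4675*w^4 + 2.3956*w^3 - 8.2914*w^2 + 13.6891*w + 13.6606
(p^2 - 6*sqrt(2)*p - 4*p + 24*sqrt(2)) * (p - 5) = p^3 - 9*p^2 - 6*sqrt(2)*p^2 + 20*p + 54*sqrt(2)*p - 120*sqrt(2)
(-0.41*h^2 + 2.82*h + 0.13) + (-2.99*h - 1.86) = -0.41*h^2 - 0.17*h - 1.73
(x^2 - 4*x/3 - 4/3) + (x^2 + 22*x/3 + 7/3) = 2*x^2 + 6*x + 1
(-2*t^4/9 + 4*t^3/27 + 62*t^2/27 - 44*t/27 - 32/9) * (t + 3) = -2*t^5/9 - 14*t^4/27 + 74*t^3/27 + 142*t^2/27 - 76*t/9 - 32/3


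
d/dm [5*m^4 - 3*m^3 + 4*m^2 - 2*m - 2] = 20*m^3 - 9*m^2 + 8*m - 2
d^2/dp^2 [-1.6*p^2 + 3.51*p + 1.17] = -3.20000000000000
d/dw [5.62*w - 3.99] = 5.62000000000000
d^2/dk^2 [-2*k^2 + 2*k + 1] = -4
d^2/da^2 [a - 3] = 0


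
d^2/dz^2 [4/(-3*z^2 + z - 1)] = 8*(9*z^2 - 3*z - (6*z - 1)^2 + 3)/(3*z^2 - z + 1)^3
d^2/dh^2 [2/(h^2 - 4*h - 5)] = 4*(h^2 - 4*h - 4*(h - 2)^2 - 5)/(-h^2 + 4*h + 5)^3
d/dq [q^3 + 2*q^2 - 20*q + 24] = 3*q^2 + 4*q - 20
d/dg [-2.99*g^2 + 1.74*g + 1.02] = 1.74 - 5.98*g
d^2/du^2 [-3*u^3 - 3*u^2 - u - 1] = -18*u - 6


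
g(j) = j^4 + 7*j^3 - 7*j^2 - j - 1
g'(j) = 4*j^3 + 21*j^2 - 14*j - 1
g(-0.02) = -0.98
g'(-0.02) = -0.71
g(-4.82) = -402.92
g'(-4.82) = 106.44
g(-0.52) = -3.28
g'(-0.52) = 11.40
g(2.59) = 116.07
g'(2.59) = 173.11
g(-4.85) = -406.09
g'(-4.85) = 104.54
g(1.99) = 40.14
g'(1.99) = 85.82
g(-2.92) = -159.34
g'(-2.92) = 119.35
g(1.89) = 32.12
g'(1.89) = 74.56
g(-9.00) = 899.00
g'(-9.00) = -1090.00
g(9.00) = 11087.00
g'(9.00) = 4490.00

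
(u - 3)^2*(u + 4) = u^3 - 2*u^2 - 15*u + 36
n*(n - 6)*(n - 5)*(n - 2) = n^4 - 13*n^3 + 52*n^2 - 60*n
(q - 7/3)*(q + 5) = q^2 + 8*q/3 - 35/3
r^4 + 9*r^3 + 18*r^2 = r^2*(r + 3)*(r + 6)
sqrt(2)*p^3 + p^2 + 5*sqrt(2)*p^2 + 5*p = p*(p + 5)*(sqrt(2)*p + 1)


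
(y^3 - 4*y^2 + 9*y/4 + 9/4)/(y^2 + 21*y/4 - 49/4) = (4*y^3 - 16*y^2 + 9*y + 9)/(4*y^2 + 21*y - 49)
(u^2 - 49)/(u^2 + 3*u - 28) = (u - 7)/(u - 4)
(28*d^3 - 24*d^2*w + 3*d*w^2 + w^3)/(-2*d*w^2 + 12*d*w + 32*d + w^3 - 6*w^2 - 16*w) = (-14*d^2 + 5*d*w + w^2)/(w^2 - 6*w - 16)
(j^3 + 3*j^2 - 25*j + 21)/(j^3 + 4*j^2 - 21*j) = (j - 1)/j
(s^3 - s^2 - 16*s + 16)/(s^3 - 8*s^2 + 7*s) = (s^2 - 16)/(s*(s - 7))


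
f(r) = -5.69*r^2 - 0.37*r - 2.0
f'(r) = -11.38*r - 0.37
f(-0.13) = -2.05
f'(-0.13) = 1.11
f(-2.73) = -43.40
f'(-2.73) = 30.70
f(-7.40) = -310.85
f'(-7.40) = 83.84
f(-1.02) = -7.54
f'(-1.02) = 11.24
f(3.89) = -89.54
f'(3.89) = -44.64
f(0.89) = -6.84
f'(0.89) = -10.50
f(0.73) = -5.30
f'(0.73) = -8.68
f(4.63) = -125.69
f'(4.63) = -53.06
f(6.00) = -209.06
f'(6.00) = -68.65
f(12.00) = -825.80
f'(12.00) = -136.93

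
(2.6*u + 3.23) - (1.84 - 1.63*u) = 4.23*u + 1.39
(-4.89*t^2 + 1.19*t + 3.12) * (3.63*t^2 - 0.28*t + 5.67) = -17.7507*t^4 + 5.6889*t^3 - 16.7339*t^2 + 5.8737*t + 17.6904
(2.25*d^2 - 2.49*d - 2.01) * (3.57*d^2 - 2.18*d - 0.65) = 8.0325*d^4 - 13.7943*d^3 - 3.21*d^2 + 6.0003*d + 1.3065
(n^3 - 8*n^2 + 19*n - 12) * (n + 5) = n^4 - 3*n^3 - 21*n^2 + 83*n - 60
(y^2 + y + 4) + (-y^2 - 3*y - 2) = 2 - 2*y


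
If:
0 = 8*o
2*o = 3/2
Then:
No Solution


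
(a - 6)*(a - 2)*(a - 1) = a^3 - 9*a^2 + 20*a - 12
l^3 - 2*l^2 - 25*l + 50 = (l - 5)*(l - 2)*(l + 5)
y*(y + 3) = y^2 + 3*y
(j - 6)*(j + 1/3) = j^2 - 17*j/3 - 2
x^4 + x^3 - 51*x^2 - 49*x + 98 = (x - 7)*(x - 1)*(x + 2)*(x + 7)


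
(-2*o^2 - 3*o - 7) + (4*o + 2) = -2*o^2 + o - 5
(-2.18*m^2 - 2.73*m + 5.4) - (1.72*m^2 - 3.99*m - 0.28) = -3.9*m^2 + 1.26*m + 5.68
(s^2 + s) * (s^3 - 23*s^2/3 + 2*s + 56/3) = s^5 - 20*s^4/3 - 17*s^3/3 + 62*s^2/3 + 56*s/3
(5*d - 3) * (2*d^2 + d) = 10*d^3 - d^2 - 3*d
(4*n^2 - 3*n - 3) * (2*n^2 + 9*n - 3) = 8*n^4 + 30*n^3 - 45*n^2 - 18*n + 9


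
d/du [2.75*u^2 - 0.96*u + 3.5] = 5.5*u - 0.96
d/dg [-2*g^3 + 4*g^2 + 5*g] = -6*g^2 + 8*g + 5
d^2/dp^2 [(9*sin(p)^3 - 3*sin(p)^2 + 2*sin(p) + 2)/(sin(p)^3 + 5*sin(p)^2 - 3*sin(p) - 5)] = 2*(24*sin(p)^8 - 178*sin(p)^7 - 45*sin(p)^6 + 178*sin(p)^5 - 468*sin(p)^4 - 803*sin(p)^3 + 428*sin(p)^2 + 755*sin(p) - 37)/(sin(p)^3 + 5*sin(p)^2 - 3*sin(p) - 5)^3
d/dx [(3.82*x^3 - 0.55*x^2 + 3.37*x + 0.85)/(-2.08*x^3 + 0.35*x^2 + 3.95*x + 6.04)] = (0.193*x^4 + 44.1972*x^3 + 71.1704*x^2 - 7.239*x + 16.9973)/(4.3264*x^6 - 1.456*x^5 - 16.3095*x^4 - 22.3614*x^3 + 19.8305*x^2 + 47.716*x + 36.4816)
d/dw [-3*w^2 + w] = 1 - 6*w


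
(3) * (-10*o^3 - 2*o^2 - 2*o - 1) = -30*o^3 - 6*o^2 - 6*o - 3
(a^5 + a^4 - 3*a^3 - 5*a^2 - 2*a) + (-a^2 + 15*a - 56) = a^5 + a^4 - 3*a^3 - 6*a^2 + 13*a - 56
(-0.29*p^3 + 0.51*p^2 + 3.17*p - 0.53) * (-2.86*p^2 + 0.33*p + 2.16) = 0.8294*p^5 - 1.5543*p^4 - 9.5243*p^3 + 3.6635*p^2 + 6.6723*p - 1.1448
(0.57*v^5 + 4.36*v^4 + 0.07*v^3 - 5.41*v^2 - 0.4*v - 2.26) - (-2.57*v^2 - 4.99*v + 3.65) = 0.57*v^5 + 4.36*v^4 + 0.07*v^3 - 2.84*v^2 + 4.59*v - 5.91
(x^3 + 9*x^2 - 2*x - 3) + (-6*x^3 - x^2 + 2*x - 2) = -5*x^3 + 8*x^2 - 5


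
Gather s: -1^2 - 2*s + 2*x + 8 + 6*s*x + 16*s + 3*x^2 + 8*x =s*(6*x + 14) + 3*x^2 + 10*x + 7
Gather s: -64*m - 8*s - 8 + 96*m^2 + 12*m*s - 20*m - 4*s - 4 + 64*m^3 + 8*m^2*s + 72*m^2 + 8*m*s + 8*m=64*m^3 + 168*m^2 - 76*m + s*(8*m^2 + 20*m - 12) - 12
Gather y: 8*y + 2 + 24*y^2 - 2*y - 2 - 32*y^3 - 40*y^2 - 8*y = -32*y^3 - 16*y^2 - 2*y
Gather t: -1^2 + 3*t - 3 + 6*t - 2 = 9*t - 6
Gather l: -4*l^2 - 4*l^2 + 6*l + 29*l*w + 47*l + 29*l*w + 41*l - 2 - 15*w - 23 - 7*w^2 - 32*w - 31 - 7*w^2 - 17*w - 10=-8*l^2 + l*(58*w + 94) - 14*w^2 - 64*w - 66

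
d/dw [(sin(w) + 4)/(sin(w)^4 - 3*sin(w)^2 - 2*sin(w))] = (12*sin(w) + 4*sin(3*w) - 3*cos(4*w)/8 + 67/8)*cos(w)/((sin(w) - 2)^2*(sin(w) + 1)^4*sin(w)^2)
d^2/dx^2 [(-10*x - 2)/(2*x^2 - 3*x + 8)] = 4*(-(4*x - 3)^2*(5*x + 1) + (30*x - 13)*(2*x^2 - 3*x + 8))/(2*x^2 - 3*x + 8)^3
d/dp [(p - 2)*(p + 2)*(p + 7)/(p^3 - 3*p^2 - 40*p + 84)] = 2*(-5*p^2 - 56*p - 182)/(p^4 - 2*p^3 - 83*p^2 + 84*p + 1764)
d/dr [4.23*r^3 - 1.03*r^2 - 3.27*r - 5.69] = 12.69*r^2 - 2.06*r - 3.27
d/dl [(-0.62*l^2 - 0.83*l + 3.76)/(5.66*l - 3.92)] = (-3.5092*l^2 + 4.8608*l - 18.028)/(32.0356*l^2 - 44.3744*l + 15.3664)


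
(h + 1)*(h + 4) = h^2 + 5*h + 4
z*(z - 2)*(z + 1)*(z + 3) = z^4 + 2*z^3 - 5*z^2 - 6*z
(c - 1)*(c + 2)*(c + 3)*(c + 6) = c^4 + 10*c^3 + 25*c^2 - 36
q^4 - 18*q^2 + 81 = (q - 3)^2*(q + 3)^2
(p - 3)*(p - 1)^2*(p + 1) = p^4 - 4*p^3 + 2*p^2 + 4*p - 3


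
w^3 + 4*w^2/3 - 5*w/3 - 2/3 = (w - 1)*(w + 1/3)*(w + 2)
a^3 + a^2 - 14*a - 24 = (a - 4)*(a + 2)*(a + 3)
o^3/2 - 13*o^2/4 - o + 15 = (o/2 + 1)*(o - 6)*(o - 5/2)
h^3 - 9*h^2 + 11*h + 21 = (h - 7)*(h - 3)*(h + 1)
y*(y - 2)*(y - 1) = y^3 - 3*y^2 + 2*y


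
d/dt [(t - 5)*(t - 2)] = 2*t - 7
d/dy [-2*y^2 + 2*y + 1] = 2 - 4*y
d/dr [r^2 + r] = 2*r + 1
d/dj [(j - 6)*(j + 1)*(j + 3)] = 3*j^2 - 4*j - 21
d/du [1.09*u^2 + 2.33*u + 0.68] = 2.18*u + 2.33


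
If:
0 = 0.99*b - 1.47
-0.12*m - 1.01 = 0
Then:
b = 1.48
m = -8.42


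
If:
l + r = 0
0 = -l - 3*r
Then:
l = 0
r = 0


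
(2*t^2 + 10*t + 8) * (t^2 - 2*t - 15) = 2*t^4 + 6*t^3 - 42*t^2 - 166*t - 120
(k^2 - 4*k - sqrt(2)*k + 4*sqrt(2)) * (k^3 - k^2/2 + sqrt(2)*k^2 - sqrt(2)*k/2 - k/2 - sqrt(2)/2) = k^5 - 9*k^4/2 - k^3/2 + 11*k^2 - 3*k - 4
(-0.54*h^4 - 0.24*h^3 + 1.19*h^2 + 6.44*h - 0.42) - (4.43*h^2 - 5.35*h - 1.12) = -0.54*h^4 - 0.24*h^3 - 3.24*h^2 + 11.79*h + 0.7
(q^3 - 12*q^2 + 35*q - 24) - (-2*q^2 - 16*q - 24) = q^3 - 10*q^2 + 51*q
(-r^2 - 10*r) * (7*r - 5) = -7*r^3 - 65*r^2 + 50*r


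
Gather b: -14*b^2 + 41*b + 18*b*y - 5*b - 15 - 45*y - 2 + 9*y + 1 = -14*b^2 + b*(18*y + 36) - 36*y - 16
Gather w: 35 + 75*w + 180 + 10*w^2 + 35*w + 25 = 10*w^2 + 110*w + 240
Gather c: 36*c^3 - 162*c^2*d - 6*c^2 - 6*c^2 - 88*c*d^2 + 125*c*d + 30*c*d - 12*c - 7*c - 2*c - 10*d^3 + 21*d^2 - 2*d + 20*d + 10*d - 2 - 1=36*c^3 + c^2*(-162*d - 12) + c*(-88*d^2 + 155*d - 21) - 10*d^3 + 21*d^2 + 28*d - 3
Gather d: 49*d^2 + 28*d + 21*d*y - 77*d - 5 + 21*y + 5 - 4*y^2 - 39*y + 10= 49*d^2 + d*(21*y - 49) - 4*y^2 - 18*y + 10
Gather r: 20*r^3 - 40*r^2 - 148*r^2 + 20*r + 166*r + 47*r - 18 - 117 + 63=20*r^3 - 188*r^2 + 233*r - 72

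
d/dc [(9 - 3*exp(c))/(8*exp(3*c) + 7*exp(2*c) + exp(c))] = 3*(16*exp(3*c) - 65*exp(2*c) - 42*exp(c) - 3)*exp(-c)/(64*exp(4*c) + 112*exp(3*c) + 65*exp(2*c) + 14*exp(c) + 1)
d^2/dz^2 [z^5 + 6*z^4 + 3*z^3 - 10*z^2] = 20*z^3 + 72*z^2 + 18*z - 20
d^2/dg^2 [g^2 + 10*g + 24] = 2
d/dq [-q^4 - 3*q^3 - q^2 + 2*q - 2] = -4*q^3 - 9*q^2 - 2*q + 2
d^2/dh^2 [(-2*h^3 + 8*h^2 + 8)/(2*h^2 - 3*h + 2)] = 4*(19*h^3 + 18*h^2 - 84*h + 36)/(8*h^6 - 36*h^5 + 78*h^4 - 99*h^3 + 78*h^2 - 36*h + 8)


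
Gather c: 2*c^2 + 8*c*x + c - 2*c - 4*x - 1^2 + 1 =2*c^2 + c*(8*x - 1) - 4*x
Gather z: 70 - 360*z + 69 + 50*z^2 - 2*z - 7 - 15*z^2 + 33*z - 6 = 35*z^2 - 329*z + 126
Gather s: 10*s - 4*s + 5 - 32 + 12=6*s - 15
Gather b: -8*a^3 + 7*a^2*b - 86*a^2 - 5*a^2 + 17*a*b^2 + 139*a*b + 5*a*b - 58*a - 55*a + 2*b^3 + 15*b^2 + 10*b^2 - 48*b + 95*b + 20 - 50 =-8*a^3 - 91*a^2 - 113*a + 2*b^3 + b^2*(17*a + 25) + b*(7*a^2 + 144*a + 47) - 30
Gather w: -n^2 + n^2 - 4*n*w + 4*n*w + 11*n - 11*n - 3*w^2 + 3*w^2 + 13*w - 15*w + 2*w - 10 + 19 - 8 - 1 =0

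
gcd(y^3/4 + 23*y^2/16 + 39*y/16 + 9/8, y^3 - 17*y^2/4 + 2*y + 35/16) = 1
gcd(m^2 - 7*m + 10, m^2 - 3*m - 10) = m - 5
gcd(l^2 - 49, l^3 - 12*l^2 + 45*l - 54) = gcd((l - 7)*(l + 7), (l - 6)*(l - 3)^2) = 1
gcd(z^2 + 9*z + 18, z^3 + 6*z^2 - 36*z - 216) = z + 6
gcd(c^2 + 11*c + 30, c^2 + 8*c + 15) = c + 5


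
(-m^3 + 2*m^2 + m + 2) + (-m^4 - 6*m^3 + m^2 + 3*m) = -m^4 - 7*m^3 + 3*m^2 + 4*m + 2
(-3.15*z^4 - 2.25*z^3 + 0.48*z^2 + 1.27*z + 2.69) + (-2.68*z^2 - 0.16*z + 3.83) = -3.15*z^4 - 2.25*z^3 - 2.2*z^2 + 1.11*z + 6.52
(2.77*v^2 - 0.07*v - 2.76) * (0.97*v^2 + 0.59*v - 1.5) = 2.6869*v^4 + 1.5664*v^3 - 6.8735*v^2 - 1.5234*v + 4.14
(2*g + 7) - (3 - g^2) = g^2 + 2*g + 4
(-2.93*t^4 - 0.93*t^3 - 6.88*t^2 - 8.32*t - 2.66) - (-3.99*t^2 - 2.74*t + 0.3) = -2.93*t^4 - 0.93*t^3 - 2.89*t^2 - 5.58*t - 2.96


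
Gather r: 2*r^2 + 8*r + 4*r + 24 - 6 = 2*r^2 + 12*r + 18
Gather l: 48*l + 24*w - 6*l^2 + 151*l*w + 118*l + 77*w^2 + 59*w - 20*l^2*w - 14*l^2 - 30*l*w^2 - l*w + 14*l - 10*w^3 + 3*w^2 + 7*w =l^2*(-20*w - 20) + l*(-30*w^2 + 150*w + 180) - 10*w^3 + 80*w^2 + 90*w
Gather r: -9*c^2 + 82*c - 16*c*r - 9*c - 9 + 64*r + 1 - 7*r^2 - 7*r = -9*c^2 + 73*c - 7*r^2 + r*(57 - 16*c) - 8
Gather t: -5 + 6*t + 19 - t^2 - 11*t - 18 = -t^2 - 5*t - 4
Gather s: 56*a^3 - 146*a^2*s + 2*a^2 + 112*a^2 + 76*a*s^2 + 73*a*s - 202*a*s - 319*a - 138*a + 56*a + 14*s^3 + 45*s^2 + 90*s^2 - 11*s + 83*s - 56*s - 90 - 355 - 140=56*a^3 + 114*a^2 - 401*a + 14*s^3 + s^2*(76*a + 135) + s*(-146*a^2 - 129*a + 16) - 585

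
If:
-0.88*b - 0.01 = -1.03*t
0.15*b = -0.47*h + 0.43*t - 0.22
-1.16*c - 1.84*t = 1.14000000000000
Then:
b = 1.17045454545455*t - 0.0113636363636364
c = -1.58620689655172*t - 0.982758620689655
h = 0.541344294003869*t - 0.464458413926499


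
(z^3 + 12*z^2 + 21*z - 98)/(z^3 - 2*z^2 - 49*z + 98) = (z + 7)/(z - 7)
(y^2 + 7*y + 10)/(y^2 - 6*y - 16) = (y + 5)/(y - 8)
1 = 1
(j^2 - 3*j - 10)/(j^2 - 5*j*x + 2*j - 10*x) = (5 - j)/(-j + 5*x)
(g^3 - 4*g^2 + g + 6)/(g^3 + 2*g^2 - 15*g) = (g^2 - g - 2)/(g*(g + 5))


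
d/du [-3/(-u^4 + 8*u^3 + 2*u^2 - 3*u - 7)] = 3*(-4*u^3 + 24*u^2 + 4*u - 3)/(u^4 - 8*u^3 - 2*u^2 + 3*u + 7)^2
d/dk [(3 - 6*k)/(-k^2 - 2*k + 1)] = 6*k*(1 - k)/(k^4 + 4*k^3 + 2*k^2 - 4*k + 1)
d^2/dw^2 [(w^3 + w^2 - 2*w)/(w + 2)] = 2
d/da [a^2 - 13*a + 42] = 2*a - 13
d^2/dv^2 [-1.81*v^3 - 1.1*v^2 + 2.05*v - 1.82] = -10.86*v - 2.2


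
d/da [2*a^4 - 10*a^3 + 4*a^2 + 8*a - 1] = 8*a^3 - 30*a^2 + 8*a + 8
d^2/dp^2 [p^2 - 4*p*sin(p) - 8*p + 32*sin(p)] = 4*p*sin(p) - 32*sin(p) - 8*cos(p) + 2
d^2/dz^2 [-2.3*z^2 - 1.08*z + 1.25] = -4.60000000000000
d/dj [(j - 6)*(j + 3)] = 2*j - 3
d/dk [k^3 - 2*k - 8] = 3*k^2 - 2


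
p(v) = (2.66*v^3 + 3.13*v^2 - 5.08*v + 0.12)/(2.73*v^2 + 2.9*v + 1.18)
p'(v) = (-5.46*v - 2.9)*(2.66*v^3 + 3.13*v^2 - 5.08*v + 0.12)/(2.73*v^2 + 2.9*v + 1.18)^2 + (7.98*v^2 + 6.26*v - 5.08)/(2.73*v^2 + 2.9*v + 1.18) = (7.2618*v^4 + 15.428*v^3 + 32.3618*v^2 + 6.7316*v - 6.3424)/(7.4529*v^4 + 15.834*v^3 + 14.8528*v^2 + 6.844*v + 1.3924)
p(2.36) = 1.74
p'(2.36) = 1.15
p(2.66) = 2.08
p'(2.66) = 1.12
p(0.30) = -0.46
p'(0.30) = -0.18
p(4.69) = 4.27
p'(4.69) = 1.04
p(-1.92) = 0.46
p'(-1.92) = 2.78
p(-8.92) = -8.28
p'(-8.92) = 1.01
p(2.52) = 1.93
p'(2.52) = 1.13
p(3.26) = 2.75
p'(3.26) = 1.09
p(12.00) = 11.62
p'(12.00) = 0.99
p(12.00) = 11.62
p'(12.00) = 0.99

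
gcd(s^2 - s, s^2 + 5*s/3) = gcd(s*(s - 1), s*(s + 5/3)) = s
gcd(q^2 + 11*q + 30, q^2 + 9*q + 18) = q + 6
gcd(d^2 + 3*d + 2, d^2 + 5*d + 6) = d + 2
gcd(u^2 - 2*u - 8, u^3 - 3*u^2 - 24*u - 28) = u + 2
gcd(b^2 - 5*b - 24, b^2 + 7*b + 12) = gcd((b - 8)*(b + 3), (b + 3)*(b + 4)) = b + 3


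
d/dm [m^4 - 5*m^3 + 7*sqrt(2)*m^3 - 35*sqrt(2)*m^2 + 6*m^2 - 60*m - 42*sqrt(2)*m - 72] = 4*m^3 - 15*m^2 + 21*sqrt(2)*m^2 - 70*sqrt(2)*m + 12*m - 60 - 42*sqrt(2)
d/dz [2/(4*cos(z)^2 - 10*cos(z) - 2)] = (4*cos(z) - 5)*sin(z)/(5*cos(z) - cos(2*z))^2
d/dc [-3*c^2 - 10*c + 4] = -6*c - 10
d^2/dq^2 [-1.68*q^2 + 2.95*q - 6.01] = -3.36000000000000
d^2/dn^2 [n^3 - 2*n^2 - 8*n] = 6*n - 4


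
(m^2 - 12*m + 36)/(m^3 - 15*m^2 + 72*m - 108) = 1/(m - 3)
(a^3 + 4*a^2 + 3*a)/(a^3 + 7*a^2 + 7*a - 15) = a*(a + 1)/(a^2 + 4*a - 5)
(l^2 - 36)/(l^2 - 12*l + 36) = (l + 6)/(l - 6)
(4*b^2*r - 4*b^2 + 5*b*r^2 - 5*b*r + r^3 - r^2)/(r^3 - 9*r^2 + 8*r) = (4*b^2 + 5*b*r + r^2)/(r*(r - 8))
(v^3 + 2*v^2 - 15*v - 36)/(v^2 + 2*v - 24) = (v^2 + 6*v + 9)/(v + 6)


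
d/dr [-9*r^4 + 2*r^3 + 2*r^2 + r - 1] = -36*r^3 + 6*r^2 + 4*r + 1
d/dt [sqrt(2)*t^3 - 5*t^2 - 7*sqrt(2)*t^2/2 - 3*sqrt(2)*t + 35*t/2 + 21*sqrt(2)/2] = 3*sqrt(2)*t^2 - 10*t - 7*sqrt(2)*t - 3*sqrt(2) + 35/2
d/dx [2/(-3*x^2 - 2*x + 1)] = 4*(3*x + 1)/(3*x^2 + 2*x - 1)^2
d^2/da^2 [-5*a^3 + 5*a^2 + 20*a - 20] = 10 - 30*a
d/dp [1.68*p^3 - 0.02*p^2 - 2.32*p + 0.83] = 5.04*p^2 - 0.04*p - 2.32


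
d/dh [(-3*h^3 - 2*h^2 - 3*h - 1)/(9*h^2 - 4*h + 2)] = (-27*h^4 + 24*h^3 + 17*h^2 + 10*h - 10)/(81*h^4 - 72*h^3 + 52*h^2 - 16*h + 4)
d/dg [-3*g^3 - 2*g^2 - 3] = g*(-9*g - 4)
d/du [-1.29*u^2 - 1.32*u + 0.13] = -2.58*u - 1.32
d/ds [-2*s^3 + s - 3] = 1 - 6*s^2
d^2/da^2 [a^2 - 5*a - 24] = 2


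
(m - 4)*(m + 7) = m^2 + 3*m - 28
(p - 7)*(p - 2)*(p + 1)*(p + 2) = p^4 - 6*p^3 - 11*p^2 + 24*p + 28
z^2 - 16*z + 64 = (z - 8)^2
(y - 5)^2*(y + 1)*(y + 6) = y^4 - 3*y^3 - 39*y^2 + 115*y + 150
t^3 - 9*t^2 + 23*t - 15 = (t - 5)*(t - 3)*(t - 1)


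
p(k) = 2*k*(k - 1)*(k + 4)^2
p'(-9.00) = -2750.00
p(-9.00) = 4500.00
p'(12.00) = 20224.00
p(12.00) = 67584.00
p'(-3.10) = 34.09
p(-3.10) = 20.59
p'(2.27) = 350.64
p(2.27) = 226.67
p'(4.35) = 1560.45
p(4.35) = 2032.06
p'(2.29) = 357.60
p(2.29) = 233.75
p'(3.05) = 683.29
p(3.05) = 621.53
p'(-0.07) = -34.04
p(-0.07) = 2.31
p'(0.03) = -31.00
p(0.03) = -0.95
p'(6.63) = 4357.82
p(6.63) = 8435.65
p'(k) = 2*k*(k - 1)*(2*k + 8) + 2*k*(k + 4)^2 + 2*(k - 1)*(k + 4)^2 = 8*k^3 + 42*k^2 + 32*k - 32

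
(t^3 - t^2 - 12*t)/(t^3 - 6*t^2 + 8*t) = (t + 3)/(t - 2)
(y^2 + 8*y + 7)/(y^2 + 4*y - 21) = (y + 1)/(y - 3)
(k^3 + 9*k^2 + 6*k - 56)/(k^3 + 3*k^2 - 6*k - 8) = (k + 7)/(k + 1)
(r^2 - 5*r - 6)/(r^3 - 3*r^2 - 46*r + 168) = (r + 1)/(r^2 + 3*r - 28)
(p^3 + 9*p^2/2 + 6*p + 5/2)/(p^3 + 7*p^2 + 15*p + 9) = (2*p^2 + 7*p + 5)/(2*(p^2 + 6*p + 9))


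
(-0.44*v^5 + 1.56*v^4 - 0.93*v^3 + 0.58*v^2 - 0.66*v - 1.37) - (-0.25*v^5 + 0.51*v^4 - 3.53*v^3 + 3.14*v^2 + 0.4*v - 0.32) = -0.19*v^5 + 1.05*v^4 + 2.6*v^3 - 2.56*v^2 - 1.06*v - 1.05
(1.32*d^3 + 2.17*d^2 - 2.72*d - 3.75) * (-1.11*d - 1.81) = -1.4652*d^4 - 4.7979*d^3 - 0.9085*d^2 + 9.0857*d + 6.7875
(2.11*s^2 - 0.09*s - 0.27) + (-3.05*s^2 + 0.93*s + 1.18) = -0.94*s^2 + 0.84*s + 0.91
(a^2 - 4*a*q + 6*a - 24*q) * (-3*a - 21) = -3*a^3 + 12*a^2*q - 39*a^2 + 156*a*q - 126*a + 504*q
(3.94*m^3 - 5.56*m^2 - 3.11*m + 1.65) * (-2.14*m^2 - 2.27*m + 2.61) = -8.4316*m^5 + 2.9546*m^4 + 29.56*m^3 - 10.9829*m^2 - 11.8626*m + 4.3065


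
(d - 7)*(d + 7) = d^2 - 49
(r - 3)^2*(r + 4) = r^3 - 2*r^2 - 15*r + 36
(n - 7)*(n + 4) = n^2 - 3*n - 28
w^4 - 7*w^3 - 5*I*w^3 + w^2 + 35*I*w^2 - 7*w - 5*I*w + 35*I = (w - 7)*(w - 5*I)*(w - I)*(w + I)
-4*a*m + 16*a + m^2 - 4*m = (-4*a + m)*(m - 4)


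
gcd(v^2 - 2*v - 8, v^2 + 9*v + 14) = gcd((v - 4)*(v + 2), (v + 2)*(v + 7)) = v + 2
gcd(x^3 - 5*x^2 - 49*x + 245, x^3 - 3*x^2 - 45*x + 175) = x^2 + 2*x - 35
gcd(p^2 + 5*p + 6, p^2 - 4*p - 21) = p + 3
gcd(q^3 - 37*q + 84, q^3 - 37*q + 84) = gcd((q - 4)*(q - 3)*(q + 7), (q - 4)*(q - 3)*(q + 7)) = q^3 - 37*q + 84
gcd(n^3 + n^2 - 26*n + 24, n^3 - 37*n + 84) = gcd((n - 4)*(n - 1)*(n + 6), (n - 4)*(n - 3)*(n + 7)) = n - 4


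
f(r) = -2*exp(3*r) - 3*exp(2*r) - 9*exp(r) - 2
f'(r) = -6*exp(3*r) - 6*exp(2*r) - 9*exp(r)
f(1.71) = -481.50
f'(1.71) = -1247.28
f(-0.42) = -9.78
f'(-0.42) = -10.21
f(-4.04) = -2.16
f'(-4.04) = -0.16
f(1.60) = -363.20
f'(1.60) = -920.83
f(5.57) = -36357521.12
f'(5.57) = -108861218.58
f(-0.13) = -13.57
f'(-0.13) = -16.59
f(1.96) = -932.71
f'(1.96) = -2513.15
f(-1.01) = -5.77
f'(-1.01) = -4.36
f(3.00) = -17599.22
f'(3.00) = -51219.85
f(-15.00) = -2.00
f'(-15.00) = 0.00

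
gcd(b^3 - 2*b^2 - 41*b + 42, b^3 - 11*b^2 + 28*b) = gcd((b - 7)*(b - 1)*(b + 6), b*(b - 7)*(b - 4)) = b - 7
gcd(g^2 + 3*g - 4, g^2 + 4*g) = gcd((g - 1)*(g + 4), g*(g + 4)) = g + 4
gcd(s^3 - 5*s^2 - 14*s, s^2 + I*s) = s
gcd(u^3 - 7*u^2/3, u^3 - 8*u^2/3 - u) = u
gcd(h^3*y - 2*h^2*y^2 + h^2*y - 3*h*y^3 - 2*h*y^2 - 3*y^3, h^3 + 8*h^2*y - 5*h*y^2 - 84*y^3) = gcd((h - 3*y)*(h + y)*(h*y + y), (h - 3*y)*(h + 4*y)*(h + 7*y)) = -h + 3*y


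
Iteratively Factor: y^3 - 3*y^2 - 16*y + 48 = (y - 3)*(y^2 - 16) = (y - 4)*(y - 3)*(y + 4)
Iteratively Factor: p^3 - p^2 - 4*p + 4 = (p - 2)*(p^2 + p - 2) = (p - 2)*(p - 1)*(p + 2)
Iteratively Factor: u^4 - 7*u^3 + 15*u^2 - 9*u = (u - 1)*(u^3 - 6*u^2 + 9*u) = (u - 3)*(u - 1)*(u^2 - 3*u) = (u - 3)^2*(u - 1)*(u)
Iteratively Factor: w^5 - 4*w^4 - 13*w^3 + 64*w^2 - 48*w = (w - 4)*(w^4 - 13*w^2 + 12*w) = (w - 4)*(w + 4)*(w^3 - 4*w^2 + 3*w) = (w - 4)*(w - 1)*(w + 4)*(w^2 - 3*w) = w*(w - 4)*(w - 1)*(w + 4)*(w - 3)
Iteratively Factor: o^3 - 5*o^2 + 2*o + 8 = (o - 2)*(o^2 - 3*o - 4) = (o - 4)*(o - 2)*(o + 1)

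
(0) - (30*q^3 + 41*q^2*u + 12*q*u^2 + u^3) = -30*q^3 - 41*q^2*u - 12*q*u^2 - u^3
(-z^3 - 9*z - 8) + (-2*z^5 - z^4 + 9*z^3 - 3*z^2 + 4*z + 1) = -2*z^5 - z^4 + 8*z^3 - 3*z^2 - 5*z - 7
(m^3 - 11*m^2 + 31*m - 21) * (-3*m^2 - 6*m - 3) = -3*m^5 + 27*m^4 - 30*m^3 - 90*m^2 + 33*m + 63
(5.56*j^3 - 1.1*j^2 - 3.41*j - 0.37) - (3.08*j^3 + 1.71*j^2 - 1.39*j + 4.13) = 2.48*j^3 - 2.81*j^2 - 2.02*j - 4.5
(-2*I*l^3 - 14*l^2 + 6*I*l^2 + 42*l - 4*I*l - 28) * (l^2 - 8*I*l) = -2*I*l^5 - 30*l^4 + 6*I*l^4 + 90*l^3 + 108*I*l^3 - 60*l^2 - 336*I*l^2 + 224*I*l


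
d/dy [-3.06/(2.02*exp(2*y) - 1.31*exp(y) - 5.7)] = (12.3624*exp(y) - 4.0086)*exp(y)/(-2.02*exp(2*y) + 1.31*exp(y) + 5.7)^2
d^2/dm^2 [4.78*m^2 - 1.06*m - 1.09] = 9.56000000000000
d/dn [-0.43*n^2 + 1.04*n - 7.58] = 1.04 - 0.86*n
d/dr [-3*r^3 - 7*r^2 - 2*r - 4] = -9*r^2 - 14*r - 2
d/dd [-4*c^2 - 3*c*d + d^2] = -3*c + 2*d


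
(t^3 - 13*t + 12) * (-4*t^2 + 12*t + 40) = -4*t^5 + 12*t^4 + 92*t^3 - 204*t^2 - 376*t + 480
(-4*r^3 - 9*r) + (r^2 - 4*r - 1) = -4*r^3 + r^2 - 13*r - 1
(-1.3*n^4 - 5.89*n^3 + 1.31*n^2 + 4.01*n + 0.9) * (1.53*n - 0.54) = -1.989*n^5 - 8.3097*n^4 + 5.1849*n^3 + 5.4279*n^2 - 0.7884*n - 0.486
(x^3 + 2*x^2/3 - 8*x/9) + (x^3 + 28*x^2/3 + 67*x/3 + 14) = 2*x^3 + 10*x^2 + 193*x/9 + 14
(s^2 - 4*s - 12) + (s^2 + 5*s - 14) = 2*s^2 + s - 26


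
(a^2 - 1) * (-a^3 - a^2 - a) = -a^5 - a^4 + a^2 + a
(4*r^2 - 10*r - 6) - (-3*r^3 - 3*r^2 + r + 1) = 3*r^3 + 7*r^2 - 11*r - 7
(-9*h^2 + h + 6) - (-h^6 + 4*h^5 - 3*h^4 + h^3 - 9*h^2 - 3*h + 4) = h^6 - 4*h^5 + 3*h^4 - h^3 + 4*h + 2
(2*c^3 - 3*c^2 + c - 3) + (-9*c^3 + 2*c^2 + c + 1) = -7*c^3 - c^2 + 2*c - 2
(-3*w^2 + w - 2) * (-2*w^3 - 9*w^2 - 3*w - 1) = 6*w^5 + 25*w^4 + 4*w^3 + 18*w^2 + 5*w + 2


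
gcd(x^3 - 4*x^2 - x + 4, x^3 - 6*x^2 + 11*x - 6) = x - 1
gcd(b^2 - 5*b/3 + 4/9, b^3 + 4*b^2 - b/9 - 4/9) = b - 1/3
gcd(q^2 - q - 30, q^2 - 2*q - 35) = q + 5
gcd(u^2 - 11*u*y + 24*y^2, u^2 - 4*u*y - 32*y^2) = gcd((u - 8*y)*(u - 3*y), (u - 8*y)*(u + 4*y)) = -u + 8*y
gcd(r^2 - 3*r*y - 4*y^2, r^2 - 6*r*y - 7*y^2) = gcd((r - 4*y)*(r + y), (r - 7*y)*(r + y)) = r + y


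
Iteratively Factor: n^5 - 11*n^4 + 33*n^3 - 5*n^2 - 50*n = (n)*(n^4 - 11*n^3 + 33*n^2 - 5*n - 50) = n*(n - 2)*(n^3 - 9*n^2 + 15*n + 25) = n*(n - 5)*(n - 2)*(n^2 - 4*n - 5) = n*(n - 5)*(n - 2)*(n + 1)*(n - 5)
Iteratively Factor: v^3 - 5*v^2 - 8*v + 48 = (v - 4)*(v^2 - v - 12) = (v - 4)*(v + 3)*(v - 4)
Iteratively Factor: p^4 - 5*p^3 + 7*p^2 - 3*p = (p - 1)*(p^3 - 4*p^2 + 3*p) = (p - 3)*(p - 1)*(p^2 - p) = p*(p - 3)*(p - 1)*(p - 1)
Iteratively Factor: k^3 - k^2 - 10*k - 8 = (k - 4)*(k^2 + 3*k + 2) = (k - 4)*(k + 1)*(k + 2)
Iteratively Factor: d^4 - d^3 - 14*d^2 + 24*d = (d)*(d^3 - d^2 - 14*d + 24) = d*(d - 3)*(d^2 + 2*d - 8) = d*(d - 3)*(d + 4)*(d - 2)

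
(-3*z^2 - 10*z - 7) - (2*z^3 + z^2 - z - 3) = -2*z^3 - 4*z^2 - 9*z - 4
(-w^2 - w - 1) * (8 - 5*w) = 5*w^3 - 3*w^2 - 3*w - 8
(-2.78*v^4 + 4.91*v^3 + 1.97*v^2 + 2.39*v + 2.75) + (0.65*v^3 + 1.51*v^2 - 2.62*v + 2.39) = -2.78*v^4 + 5.56*v^3 + 3.48*v^2 - 0.23*v + 5.14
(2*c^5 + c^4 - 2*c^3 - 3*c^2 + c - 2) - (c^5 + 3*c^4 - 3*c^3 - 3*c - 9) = c^5 - 2*c^4 + c^3 - 3*c^2 + 4*c + 7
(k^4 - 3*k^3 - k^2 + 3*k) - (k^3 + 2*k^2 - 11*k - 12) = k^4 - 4*k^3 - 3*k^2 + 14*k + 12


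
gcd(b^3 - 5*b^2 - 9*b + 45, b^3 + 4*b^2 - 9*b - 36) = b^2 - 9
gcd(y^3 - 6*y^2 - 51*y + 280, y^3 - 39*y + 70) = y^2 + 2*y - 35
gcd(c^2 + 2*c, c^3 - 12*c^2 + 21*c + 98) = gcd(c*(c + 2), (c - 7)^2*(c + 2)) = c + 2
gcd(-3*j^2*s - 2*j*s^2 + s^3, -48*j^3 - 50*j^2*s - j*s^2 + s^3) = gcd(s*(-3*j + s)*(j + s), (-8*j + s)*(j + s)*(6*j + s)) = j + s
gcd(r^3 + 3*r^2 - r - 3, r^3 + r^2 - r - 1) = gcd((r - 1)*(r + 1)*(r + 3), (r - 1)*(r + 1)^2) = r^2 - 1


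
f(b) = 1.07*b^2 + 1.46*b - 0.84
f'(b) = 2.14*b + 1.46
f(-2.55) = 2.39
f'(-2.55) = -4.00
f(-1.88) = 0.20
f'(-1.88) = -2.56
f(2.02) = 6.48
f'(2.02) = 5.78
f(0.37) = -0.15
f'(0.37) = 2.25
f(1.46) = 3.57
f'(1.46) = 4.58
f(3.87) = 20.84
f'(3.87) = 9.74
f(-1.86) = 0.15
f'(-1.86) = -2.52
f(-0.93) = -1.27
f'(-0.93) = -0.53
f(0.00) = -0.84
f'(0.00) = 1.46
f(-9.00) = 72.69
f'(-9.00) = -17.80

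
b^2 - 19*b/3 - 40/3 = (b - 8)*(b + 5/3)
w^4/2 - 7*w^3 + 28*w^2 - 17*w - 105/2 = (w/2 + 1/2)*(w - 7)*(w - 5)*(w - 3)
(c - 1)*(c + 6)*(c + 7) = c^3 + 12*c^2 + 29*c - 42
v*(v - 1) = v^2 - v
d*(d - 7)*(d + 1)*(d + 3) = d^4 - 3*d^3 - 25*d^2 - 21*d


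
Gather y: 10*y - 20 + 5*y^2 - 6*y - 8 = 5*y^2 + 4*y - 28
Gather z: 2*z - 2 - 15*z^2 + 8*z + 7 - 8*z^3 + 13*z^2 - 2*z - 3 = -8*z^3 - 2*z^2 + 8*z + 2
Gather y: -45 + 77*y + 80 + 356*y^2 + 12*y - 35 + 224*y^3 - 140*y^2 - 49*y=224*y^3 + 216*y^2 + 40*y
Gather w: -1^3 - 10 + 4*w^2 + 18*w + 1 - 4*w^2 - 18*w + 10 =0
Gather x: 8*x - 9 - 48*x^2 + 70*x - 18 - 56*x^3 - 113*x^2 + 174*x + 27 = -56*x^3 - 161*x^2 + 252*x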